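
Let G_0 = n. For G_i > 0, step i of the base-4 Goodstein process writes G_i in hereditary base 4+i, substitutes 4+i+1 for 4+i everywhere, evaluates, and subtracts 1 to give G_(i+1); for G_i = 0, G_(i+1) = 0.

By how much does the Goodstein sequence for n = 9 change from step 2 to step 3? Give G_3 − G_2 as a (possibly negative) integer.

0

[0] 9 ≡ 2·4 + 1 (base 4). Lift 5: 11. −1: 10.
[1] 10 ≡ 2·5 (base 5). Lift 6: 12. −1: 11.
[2] 11 ≡ 6 + 5 (base 6). Lift 7: 12. −1: 11.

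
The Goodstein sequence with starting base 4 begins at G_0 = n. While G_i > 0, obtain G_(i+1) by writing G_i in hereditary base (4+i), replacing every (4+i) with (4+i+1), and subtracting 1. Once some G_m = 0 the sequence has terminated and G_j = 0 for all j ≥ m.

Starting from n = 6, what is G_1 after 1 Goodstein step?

base 4: 6 = 4 + 2; at 5: 5 + 2 = 7; next = 6
base 5: 6 = 5 + 1; at 6: 6 + 1 = 7; next = 6

6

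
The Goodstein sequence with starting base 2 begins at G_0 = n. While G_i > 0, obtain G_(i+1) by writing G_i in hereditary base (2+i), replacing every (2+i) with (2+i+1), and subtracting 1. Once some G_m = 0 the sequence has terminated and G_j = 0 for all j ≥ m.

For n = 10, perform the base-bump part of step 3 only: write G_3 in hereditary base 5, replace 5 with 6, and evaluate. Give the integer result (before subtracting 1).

[0] 10 ≡ 2^(2 + 1) + 2 (base 2). Lift 3: 84. −1: 83.
[1] 83 ≡ 3^(3 + 1) + 2 (base 3). Lift 4: 1026. −1: 1025.
[2] 1025 ≡ 4^(4 + 1) + 1 (base 4). Lift 5: 15626. −1: 15625.
[3] 15625 ≡ 5^(5 + 1) (base 5). Lift 6: 279936. −1: 279935.

279936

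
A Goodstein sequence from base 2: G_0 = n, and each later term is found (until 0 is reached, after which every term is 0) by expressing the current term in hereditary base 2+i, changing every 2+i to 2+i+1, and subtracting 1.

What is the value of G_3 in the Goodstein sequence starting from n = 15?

18752

15 —HB2→ 2^(2 + 1) + 2^2 + 2 + 1 —bump→ 3^(3 + 1) + 3^3 + 3 + 1 = 112 —(−1)→ 111
111 —HB3→ 3^(3 + 1) + 3^3 + 3 —bump→ 4^(4 + 1) + 4^4 + 4 = 1284 —(−1)→ 1283
1283 —HB4→ 4^(4 + 1) + 4^4 + 3 —bump→ 5^(5 + 1) + 5^5 + 3 = 18753 —(−1)→ 18752
18752 —HB5→ 5^(5 + 1) + 5^5 + 2 —bump→ 6^(6 + 1) + 6^6 + 2 = 326594 —(−1)→ 326593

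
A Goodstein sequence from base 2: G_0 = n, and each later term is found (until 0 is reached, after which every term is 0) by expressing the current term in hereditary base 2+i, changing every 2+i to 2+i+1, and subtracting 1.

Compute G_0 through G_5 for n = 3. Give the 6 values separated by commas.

3, 3, 3, 2, 1, 0

step 0: 3 = 2 + 1; sub 3 for 2: 3 + 1; = 4; G_1 = 4−1 = 3
step 1: 3 = 3; sub 4 for 3: 4; = 4; G_2 = 4−1 = 3
step 2: 3 = 3; sub 5 for 4: 3; = 3; G_3 = 3−1 = 2
step 3: 2 = 2; sub 6 for 5: 2; = 2; G_4 = 2−1 = 1
step 4: 1 = 1; sub 7 for 6: 1; = 1; G_5 = 1−1 = 0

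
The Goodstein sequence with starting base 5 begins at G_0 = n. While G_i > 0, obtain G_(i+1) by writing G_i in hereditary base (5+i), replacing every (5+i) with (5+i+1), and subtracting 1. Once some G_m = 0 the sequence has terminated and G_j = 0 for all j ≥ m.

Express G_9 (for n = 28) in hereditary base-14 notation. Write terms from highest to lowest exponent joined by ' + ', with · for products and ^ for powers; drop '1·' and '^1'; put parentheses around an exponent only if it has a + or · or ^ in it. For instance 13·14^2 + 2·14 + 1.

8·14 + 3

[0] 28 ≡ 5^2 + 3 (base 5). Lift 6: 39. −1: 38.
[1] 38 ≡ 6^2 + 2 (base 6). Lift 7: 51. −1: 50.
[2] 50 ≡ 7^2 + 1 (base 7). Lift 8: 65. −1: 64.
[3] 64 ≡ 8^2 (base 8). Lift 9: 81. −1: 80.
[4] 80 ≡ 8·9 + 8 (base 9). Lift 10: 88. −1: 87.
[5] 87 ≡ 8·10 + 7 (base 10). Lift 11: 95. −1: 94.
[6] 94 ≡ 8·11 + 6 (base 11). Lift 12: 102. −1: 101.
[7] 101 ≡ 8·12 + 5 (base 12). Lift 13: 109. −1: 108.
[8] 108 ≡ 8·13 + 4 (base 13). Lift 14: 116. −1: 115.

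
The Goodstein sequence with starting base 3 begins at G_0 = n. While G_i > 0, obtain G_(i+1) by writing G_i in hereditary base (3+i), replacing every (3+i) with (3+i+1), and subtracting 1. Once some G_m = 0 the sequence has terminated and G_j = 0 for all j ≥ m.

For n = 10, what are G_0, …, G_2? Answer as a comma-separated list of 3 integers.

10, 16, 24

G_0=10  [base 3] 3^2 + 1  →[3↦4]→  4^2 + 1 = 17  −1 ⇒ G_1=16
G_1=16  [base 4] 4^2  →[4↦5]→  5^2 = 25  −1 ⇒ G_2=24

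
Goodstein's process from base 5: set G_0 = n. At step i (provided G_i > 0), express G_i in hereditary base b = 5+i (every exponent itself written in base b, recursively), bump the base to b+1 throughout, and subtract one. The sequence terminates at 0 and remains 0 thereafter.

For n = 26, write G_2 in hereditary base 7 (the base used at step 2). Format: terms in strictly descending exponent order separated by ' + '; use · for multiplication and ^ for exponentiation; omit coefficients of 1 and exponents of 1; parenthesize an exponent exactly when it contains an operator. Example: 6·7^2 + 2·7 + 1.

6·7 + 6

G_0 = 26. HB_5(26) = 5^2 + 1. Bump = 37. G_1 = 36.
G_1 = 36. HB_6(36) = 6^2. Bump = 49. G_2 = 48.
G_2 = 48. HB_7(48) = 6·7 + 6. Bump = 54. G_3 = 53.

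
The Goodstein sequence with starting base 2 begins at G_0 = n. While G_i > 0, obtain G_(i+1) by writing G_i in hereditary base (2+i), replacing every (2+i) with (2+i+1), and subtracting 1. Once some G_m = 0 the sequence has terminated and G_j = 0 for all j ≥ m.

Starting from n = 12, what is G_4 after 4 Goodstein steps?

280019

12 —HB2→ 2^(2 + 1) + 2^2 —bump→ 3^(3 + 1) + 3^3 = 108 —(−1)→ 107
107 —HB3→ 3^(3 + 1) + 2·3^2 + 2·3 + 2 —bump→ 4^(4 + 1) + 2·4^2 + 2·4 + 2 = 1066 —(−1)→ 1065
1065 —HB4→ 4^(4 + 1) + 2·4^2 + 2·4 + 1 —bump→ 5^(5 + 1) + 2·5^2 + 2·5 + 1 = 15686 —(−1)→ 15685
15685 —HB5→ 5^(5 + 1) + 2·5^2 + 2·5 —bump→ 6^(6 + 1) + 2·6^2 + 2·6 = 280020 —(−1)→ 280019
280019 —HB6→ 6^(6 + 1) + 2·6^2 + 6 + 5 —bump→ 7^(7 + 1) + 2·7^2 + 7 + 5 = 5764911 —(−1)→ 5764910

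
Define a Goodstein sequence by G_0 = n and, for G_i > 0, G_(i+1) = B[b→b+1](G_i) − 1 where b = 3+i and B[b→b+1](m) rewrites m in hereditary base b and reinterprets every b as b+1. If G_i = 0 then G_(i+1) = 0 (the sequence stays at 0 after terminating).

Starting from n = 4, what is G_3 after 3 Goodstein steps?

G_0 = 4. HB_3(4) = 3 + 1. Bump = 5. G_1 = 4.
G_1 = 4. HB_4(4) = 4. Bump = 5. G_2 = 4.
G_2 = 4. HB_5(4) = 4. Bump = 4. G_3 = 3.

3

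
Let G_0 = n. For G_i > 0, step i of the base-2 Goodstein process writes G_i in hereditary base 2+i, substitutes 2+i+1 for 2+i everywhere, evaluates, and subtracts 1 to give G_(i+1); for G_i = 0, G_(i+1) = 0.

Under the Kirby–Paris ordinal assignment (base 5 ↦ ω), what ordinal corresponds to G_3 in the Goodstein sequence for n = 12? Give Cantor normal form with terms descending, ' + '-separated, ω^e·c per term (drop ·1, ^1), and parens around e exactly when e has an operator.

(0) 12|_2 = 2^(2 + 1) + 2^2 ↦ 3^(3 + 1) + 3^3|_3 = 108 ⇒ 107
(1) 107|_3 = 3^(3 + 1) + 2·3^2 + 2·3 + 2 ↦ 4^(4 + 1) + 2·4^2 + 2·4 + 2|_4 = 1066 ⇒ 1065
(2) 1065|_4 = 4^(4 + 1) + 2·4^2 + 2·4 + 1 ↦ 5^(5 + 1) + 2·5^2 + 2·5 + 1|_5 = 15686 ⇒ 15685
(3) 15685|_5 = 5^(5 + 1) + 2·5^2 + 2·5 ↦ 6^(6 + 1) + 2·6^2 + 2·6|_6 = 280020 ⇒ 280019

ω^(ω + 1) + ω^2·2 + ω·2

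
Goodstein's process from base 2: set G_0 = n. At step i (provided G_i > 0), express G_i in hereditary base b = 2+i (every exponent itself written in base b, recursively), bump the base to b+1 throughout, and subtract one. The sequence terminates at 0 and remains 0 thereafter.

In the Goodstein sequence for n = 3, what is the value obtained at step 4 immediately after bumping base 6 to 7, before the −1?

step 0: 3 = 2 + 1; sub 3 for 2: 3 + 1; = 4; G_1 = 4−1 = 3
step 1: 3 = 3; sub 4 for 3: 4; = 4; G_2 = 4−1 = 3
step 2: 3 = 3; sub 5 for 4: 3; = 3; G_3 = 3−1 = 2
step 3: 2 = 2; sub 6 for 5: 2; = 2; G_4 = 2−1 = 1

1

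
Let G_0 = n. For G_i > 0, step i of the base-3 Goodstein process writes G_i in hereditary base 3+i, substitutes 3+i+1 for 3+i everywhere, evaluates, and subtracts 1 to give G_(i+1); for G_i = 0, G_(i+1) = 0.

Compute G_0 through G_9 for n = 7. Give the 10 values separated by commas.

7, 8, 9, 9, 9, 9, 9, 9, 8, 7

G_0=7  [base 3] 2·3 + 1  →[3↦4]→  2·4 + 1 = 9  −1 ⇒ G_1=8
G_1=8  [base 4] 2·4  →[4↦5]→  2·5 = 10  −1 ⇒ G_2=9
G_2=9  [base 5] 5 + 4  →[5↦6]→  6 + 4 = 10  −1 ⇒ G_3=9
G_3=9  [base 6] 6 + 3  →[6↦7]→  7 + 3 = 10  −1 ⇒ G_4=9
G_4=9  [base 7] 7 + 2  →[7↦8]→  8 + 2 = 10  −1 ⇒ G_5=9
G_5=9  [base 8] 8 + 1  →[8↦9]→  9 + 1 = 10  −1 ⇒ G_6=9
G_6=9  [base 9] 9  →[9↦10]→  10 = 10  −1 ⇒ G_7=9
G_7=9  [base 10] 9  →[10↦11]→  9 = 9  −1 ⇒ G_8=8
G_8=8  [base 11] 8  →[11↦12]→  8 = 8  −1 ⇒ G_9=7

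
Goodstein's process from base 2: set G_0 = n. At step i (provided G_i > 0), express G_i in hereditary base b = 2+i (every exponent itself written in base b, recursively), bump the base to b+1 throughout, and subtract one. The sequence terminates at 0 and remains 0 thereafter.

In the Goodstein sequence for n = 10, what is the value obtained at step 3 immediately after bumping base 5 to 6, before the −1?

279936

10 —HB2→ 2^(2 + 1) + 2 —bump→ 3^(3 + 1) + 3 = 84 —(−1)→ 83
83 —HB3→ 3^(3 + 1) + 2 —bump→ 4^(4 + 1) + 2 = 1026 —(−1)→ 1025
1025 —HB4→ 4^(4 + 1) + 1 —bump→ 5^(5 + 1) + 1 = 15626 —(−1)→ 15625
15625 —HB5→ 5^(5 + 1) —bump→ 6^(6 + 1) = 279936 —(−1)→ 279935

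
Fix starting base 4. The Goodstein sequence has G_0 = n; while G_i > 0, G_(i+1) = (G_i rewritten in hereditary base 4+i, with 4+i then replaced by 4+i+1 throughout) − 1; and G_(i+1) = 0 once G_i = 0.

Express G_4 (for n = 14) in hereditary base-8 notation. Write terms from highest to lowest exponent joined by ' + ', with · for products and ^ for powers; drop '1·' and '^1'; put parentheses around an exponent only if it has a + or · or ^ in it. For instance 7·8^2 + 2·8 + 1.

2·8 + 5

[0] 14 ≡ 3·4 + 2 (base 4). Lift 5: 17. −1: 16.
[1] 16 ≡ 3·5 + 1 (base 5). Lift 6: 19. −1: 18.
[2] 18 ≡ 3·6 (base 6). Lift 7: 21. −1: 20.
[3] 20 ≡ 2·7 + 6 (base 7). Lift 8: 22. −1: 21.
[4] 21 ≡ 2·8 + 5 (base 8). Lift 9: 23. −1: 22.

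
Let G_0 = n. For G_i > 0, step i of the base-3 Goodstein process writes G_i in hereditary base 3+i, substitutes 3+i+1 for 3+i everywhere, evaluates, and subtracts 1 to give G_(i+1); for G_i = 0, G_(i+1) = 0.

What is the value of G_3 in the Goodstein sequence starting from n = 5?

(0) 5|_3 = 3 + 2 ↦ 4 + 2|_4 = 6 ⇒ 5
(1) 5|_4 = 4 + 1 ↦ 5 + 1|_5 = 6 ⇒ 5
(2) 5|_5 = 5 ↦ 6|_6 = 6 ⇒ 5
(3) 5|_6 = 5 ↦ 5|_7 = 5 ⇒ 4

5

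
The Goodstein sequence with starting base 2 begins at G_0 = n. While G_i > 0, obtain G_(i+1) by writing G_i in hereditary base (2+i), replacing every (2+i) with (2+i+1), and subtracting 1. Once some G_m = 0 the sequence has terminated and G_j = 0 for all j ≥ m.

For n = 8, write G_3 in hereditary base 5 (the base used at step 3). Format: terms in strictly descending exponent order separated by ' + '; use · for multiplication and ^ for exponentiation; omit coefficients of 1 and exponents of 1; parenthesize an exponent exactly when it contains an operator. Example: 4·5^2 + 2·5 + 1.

step 0: 8 = 2^(2 + 1); sub 3 for 2: 3^(3 + 1); = 81; G_1 = 81−1 = 80
step 1: 80 = 2·3^3 + 2·3^2 + 2·3 + 2; sub 4 for 3: 2·4^4 + 2·4^2 + 2·4 + 2; = 554; G_2 = 554−1 = 553
step 2: 553 = 2·4^4 + 2·4^2 + 2·4 + 1; sub 5 for 4: 2·5^5 + 2·5^2 + 2·5 + 1; = 6311; G_3 = 6311−1 = 6310
step 3: 6310 = 2·5^5 + 2·5^2 + 2·5; sub 6 for 5: 2·6^6 + 2·6^2 + 2·6; = 93396; G_4 = 93396−1 = 93395

2·5^5 + 2·5^2 + 2·5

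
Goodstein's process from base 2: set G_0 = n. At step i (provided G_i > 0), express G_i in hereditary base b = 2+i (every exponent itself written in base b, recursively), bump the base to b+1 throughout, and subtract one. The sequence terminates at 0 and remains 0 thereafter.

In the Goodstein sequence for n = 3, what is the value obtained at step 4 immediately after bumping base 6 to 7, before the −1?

i=0: 3 = 2 + 1 (b=2); 2→3: 3 + 1 = 4; 4−1 = 3
i=1: 3 = 3 (b=3); 3→4: 4 = 4; 4−1 = 3
i=2: 3 = 3 (b=4); 4→5: 3 = 3; 3−1 = 2
i=3: 2 = 2 (b=5); 5→6: 2 = 2; 2−1 = 1
i=4: 1 = 1 (b=6); 6→7: 1 = 1; 1−1 = 0

1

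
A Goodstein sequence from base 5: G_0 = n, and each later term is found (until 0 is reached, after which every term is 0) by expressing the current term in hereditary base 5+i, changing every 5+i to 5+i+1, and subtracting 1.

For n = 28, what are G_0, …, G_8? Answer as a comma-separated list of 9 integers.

base 5: 28 = 5^2 + 3; at 6: 6^2 + 3 = 39; next = 38
base 6: 38 = 6^2 + 2; at 7: 7^2 + 2 = 51; next = 50
base 7: 50 = 7^2 + 1; at 8: 8^2 + 1 = 65; next = 64
base 8: 64 = 8^2; at 9: 9^2 = 81; next = 80
base 9: 80 = 8·9 + 8; at 10: 8·10 + 8 = 88; next = 87
base 10: 87 = 8·10 + 7; at 11: 8·11 + 7 = 95; next = 94
base 11: 94 = 8·11 + 6; at 12: 8·12 + 6 = 102; next = 101
base 12: 101 = 8·12 + 5; at 13: 8·13 + 5 = 109; next = 108

28, 38, 50, 64, 80, 87, 94, 101, 108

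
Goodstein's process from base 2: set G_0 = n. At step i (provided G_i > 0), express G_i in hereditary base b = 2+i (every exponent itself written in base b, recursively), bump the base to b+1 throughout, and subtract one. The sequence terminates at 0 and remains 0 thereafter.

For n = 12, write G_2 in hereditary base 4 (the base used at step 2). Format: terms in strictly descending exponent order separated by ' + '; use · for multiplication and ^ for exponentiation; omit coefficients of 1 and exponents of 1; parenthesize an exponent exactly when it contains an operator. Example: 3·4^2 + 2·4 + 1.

G_0 = 12. HB_2(12) = 2^(2 + 1) + 2^2. Bump = 108. G_1 = 107.
G_1 = 107. HB_3(107) = 3^(3 + 1) + 2·3^2 + 2·3 + 2. Bump = 1066. G_2 = 1065.

4^(4 + 1) + 2·4^2 + 2·4 + 1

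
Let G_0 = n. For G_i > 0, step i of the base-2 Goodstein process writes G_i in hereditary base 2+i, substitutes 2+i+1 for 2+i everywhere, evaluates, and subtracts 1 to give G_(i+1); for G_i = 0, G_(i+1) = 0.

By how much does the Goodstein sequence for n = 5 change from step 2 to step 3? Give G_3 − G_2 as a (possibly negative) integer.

G_0=5  [base 2] 2^2 + 1  →[2↦3]→  3^3 + 1 = 28  −1 ⇒ G_1=27
G_1=27  [base 3] 3^3  →[3↦4]→  4^4 = 256  −1 ⇒ G_2=255
G_2=255  [base 4] 3·4^3 + 3·4^2 + 3·4 + 3  →[4↦5]→  3·5^3 + 3·5^2 + 3·5 + 3 = 468  −1 ⇒ G_3=467

212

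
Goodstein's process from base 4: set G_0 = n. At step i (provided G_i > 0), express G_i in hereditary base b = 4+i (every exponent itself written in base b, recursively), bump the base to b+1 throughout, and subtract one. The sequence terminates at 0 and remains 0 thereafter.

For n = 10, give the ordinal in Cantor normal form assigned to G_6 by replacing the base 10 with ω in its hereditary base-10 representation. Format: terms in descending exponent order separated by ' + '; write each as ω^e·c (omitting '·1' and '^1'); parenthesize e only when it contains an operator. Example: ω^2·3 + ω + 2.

[0] 10 ≡ 2·4 + 2 (base 4). Lift 5: 12. −1: 11.
[1] 11 ≡ 2·5 + 1 (base 5). Lift 6: 13. −1: 12.
[2] 12 ≡ 2·6 (base 6). Lift 7: 14. −1: 13.
[3] 13 ≡ 7 + 6 (base 7). Lift 8: 14. −1: 13.
[4] 13 ≡ 8 + 5 (base 8). Lift 9: 14. −1: 13.
[5] 13 ≡ 9 + 4 (base 9). Lift 10: 14. −1: 13.
[6] 13 ≡ 10 + 3 (base 10). Lift 11: 14. −1: 13.

ω + 3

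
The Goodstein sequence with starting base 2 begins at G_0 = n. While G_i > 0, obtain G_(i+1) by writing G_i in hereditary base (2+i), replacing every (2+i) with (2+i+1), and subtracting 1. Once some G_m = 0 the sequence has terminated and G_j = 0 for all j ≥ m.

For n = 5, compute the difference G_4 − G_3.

5 —HB2→ 2^2 + 1 —bump→ 3^3 + 1 = 28 —(−1)→ 27
27 —HB3→ 3^3 —bump→ 4^4 = 256 —(−1)→ 255
255 —HB4→ 3·4^3 + 3·4^2 + 3·4 + 3 —bump→ 3·5^3 + 3·5^2 + 3·5 + 3 = 468 —(−1)→ 467
467 —HB5→ 3·5^3 + 3·5^2 + 3·5 + 2 —bump→ 3·6^3 + 3·6^2 + 3·6 + 2 = 776 —(−1)→ 775

308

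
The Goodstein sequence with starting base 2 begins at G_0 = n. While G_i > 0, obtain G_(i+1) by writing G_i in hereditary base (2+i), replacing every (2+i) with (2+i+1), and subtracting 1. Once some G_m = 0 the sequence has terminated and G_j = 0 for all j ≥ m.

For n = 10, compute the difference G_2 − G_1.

942

[0] 10 ≡ 2^(2 + 1) + 2 (base 2). Lift 3: 84. −1: 83.
[1] 83 ≡ 3^(3 + 1) + 2 (base 3). Lift 4: 1026. −1: 1025.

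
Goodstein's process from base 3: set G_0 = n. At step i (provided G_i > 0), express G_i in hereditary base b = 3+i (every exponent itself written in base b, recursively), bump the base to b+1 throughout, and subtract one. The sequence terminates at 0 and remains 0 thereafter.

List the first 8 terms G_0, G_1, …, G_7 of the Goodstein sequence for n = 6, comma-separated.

i=0: 6 = 2·3 (b=3); 3→4: 2·4 = 8; 8−1 = 7
i=1: 7 = 4 + 3 (b=4); 4→5: 5 + 3 = 8; 8−1 = 7
i=2: 7 = 5 + 2 (b=5); 5→6: 6 + 2 = 8; 8−1 = 7
i=3: 7 = 6 + 1 (b=6); 6→7: 7 + 1 = 8; 8−1 = 7
i=4: 7 = 7 (b=7); 7→8: 8 = 8; 8−1 = 7
i=5: 7 = 7 (b=8); 8→9: 7 = 7; 7−1 = 6
i=6: 6 = 6 (b=9); 9→10: 6 = 6; 6−1 = 5

6, 7, 7, 7, 7, 7, 6, 5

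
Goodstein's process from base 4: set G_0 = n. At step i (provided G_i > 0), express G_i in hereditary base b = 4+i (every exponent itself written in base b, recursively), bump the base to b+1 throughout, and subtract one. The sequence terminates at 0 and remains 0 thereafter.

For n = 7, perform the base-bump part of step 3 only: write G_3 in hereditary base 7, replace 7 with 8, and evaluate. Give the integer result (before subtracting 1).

(0) 7|_4 = 4 + 3 ↦ 5 + 3|_5 = 8 ⇒ 7
(1) 7|_5 = 5 + 2 ↦ 6 + 2|_6 = 8 ⇒ 7
(2) 7|_6 = 6 + 1 ↦ 7 + 1|_7 = 8 ⇒ 7
(3) 7|_7 = 7 ↦ 8|_8 = 8 ⇒ 7

8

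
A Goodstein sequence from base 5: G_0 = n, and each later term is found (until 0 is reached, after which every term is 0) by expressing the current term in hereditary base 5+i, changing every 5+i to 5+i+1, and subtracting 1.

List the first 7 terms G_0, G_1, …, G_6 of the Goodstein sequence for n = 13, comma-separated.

(0) 13|_5 = 2·5 + 3 ↦ 2·6 + 3|_6 = 15 ⇒ 14
(1) 14|_6 = 2·6 + 2 ↦ 2·7 + 2|_7 = 16 ⇒ 15
(2) 15|_7 = 2·7 + 1 ↦ 2·8 + 1|_8 = 17 ⇒ 16
(3) 16|_8 = 2·8 ↦ 2·9|_9 = 18 ⇒ 17
(4) 17|_9 = 9 + 8 ↦ 10 + 8|_10 = 18 ⇒ 17
(5) 17|_10 = 10 + 7 ↦ 11 + 7|_11 = 18 ⇒ 17

13, 14, 15, 16, 17, 17, 17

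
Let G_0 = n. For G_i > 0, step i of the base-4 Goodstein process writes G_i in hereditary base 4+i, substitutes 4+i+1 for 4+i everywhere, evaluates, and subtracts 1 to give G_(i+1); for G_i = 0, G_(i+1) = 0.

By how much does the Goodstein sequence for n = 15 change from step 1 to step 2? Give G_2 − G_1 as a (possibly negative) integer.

i=0: 15 = 3·4 + 3 (b=4); 4→5: 3·5 + 3 = 18; 18−1 = 17
i=1: 17 = 3·5 + 2 (b=5); 5→6: 3·6 + 2 = 20; 20−1 = 19

2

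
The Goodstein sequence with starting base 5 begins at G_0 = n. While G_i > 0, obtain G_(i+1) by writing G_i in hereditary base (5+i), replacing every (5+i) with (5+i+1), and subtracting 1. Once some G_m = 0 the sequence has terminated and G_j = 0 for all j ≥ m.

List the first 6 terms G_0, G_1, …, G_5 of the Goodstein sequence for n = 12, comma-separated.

12, 13, 14, 15, 15, 15

12 —HB5→ 2·5 + 2 —bump→ 2·6 + 2 = 14 —(−1)→ 13
13 —HB6→ 2·6 + 1 —bump→ 2·7 + 1 = 15 —(−1)→ 14
14 —HB7→ 2·7 —bump→ 2·8 = 16 —(−1)→ 15
15 —HB8→ 8 + 7 —bump→ 9 + 7 = 16 —(−1)→ 15
15 —HB9→ 9 + 6 —bump→ 10 + 6 = 16 —(−1)→ 15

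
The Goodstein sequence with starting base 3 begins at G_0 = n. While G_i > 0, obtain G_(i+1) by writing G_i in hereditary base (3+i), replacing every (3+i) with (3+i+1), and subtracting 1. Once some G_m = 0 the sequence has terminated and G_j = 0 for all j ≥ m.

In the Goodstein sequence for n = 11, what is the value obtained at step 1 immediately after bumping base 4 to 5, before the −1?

11 —HB3→ 3^2 + 2 —bump→ 4^2 + 2 = 18 —(−1)→ 17
17 —HB4→ 4^2 + 1 —bump→ 5^2 + 1 = 26 —(−1)→ 25

26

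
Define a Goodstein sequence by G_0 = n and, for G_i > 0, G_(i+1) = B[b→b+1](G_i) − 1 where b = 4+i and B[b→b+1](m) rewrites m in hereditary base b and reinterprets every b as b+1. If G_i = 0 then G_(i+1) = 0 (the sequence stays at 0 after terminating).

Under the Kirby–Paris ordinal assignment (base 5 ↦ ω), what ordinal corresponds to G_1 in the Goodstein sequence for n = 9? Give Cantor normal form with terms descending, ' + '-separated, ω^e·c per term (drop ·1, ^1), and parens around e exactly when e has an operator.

ω·2

i=0: 9 = 2·4 + 1 (b=4); 4→5: 2·5 + 1 = 11; 11−1 = 10
i=1: 10 = 2·5 (b=5); 5→6: 2·6 = 12; 12−1 = 11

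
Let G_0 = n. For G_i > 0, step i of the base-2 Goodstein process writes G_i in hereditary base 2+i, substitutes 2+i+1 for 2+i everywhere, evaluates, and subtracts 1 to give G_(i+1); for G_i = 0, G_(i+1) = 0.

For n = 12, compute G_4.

280019

base 2: 12 = 2^(2 + 1) + 2^2; at 3: 3^(3 + 1) + 3^3 = 108; next = 107
base 3: 107 = 3^(3 + 1) + 2·3^2 + 2·3 + 2; at 4: 4^(4 + 1) + 2·4^2 + 2·4 + 2 = 1066; next = 1065
base 4: 1065 = 4^(4 + 1) + 2·4^2 + 2·4 + 1; at 5: 5^(5 + 1) + 2·5^2 + 2·5 + 1 = 15686; next = 15685
base 5: 15685 = 5^(5 + 1) + 2·5^2 + 2·5; at 6: 6^(6 + 1) + 2·6^2 + 2·6 = 280020; next = 280019
base 6: 280019 = 6^(6 + 1) + 2·6^2 + 6 + 5; at 7: 7^(7 + 1) + 2·7^2 + 7 + 5 = 5764911; next = 5764910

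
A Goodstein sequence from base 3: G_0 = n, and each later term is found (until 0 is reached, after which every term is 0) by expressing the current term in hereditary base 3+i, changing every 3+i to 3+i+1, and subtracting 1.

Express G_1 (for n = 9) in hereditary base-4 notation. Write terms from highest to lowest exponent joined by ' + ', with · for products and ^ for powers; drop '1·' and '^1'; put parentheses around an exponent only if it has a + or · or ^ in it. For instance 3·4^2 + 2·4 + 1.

3·4 + 3

(0) 9|_3 = 3^2 ↦ 4^2|_4 = 16 ⇒ 15
(1) 15|_4 = 3·4 + 3 ↦ 3·5 + 3|_5 = 18 ⇒ 17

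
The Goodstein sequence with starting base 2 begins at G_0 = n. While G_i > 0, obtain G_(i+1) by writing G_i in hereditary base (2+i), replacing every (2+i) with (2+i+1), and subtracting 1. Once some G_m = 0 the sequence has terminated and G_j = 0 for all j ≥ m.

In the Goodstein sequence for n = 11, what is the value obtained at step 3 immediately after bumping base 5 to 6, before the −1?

i=0: 11 = 2^(2 + 1) + 2 + 1 (b=2); 2→3: 3^(3 + 1) + 3 + 1 = 85; 85−1 = 84
i=1: 84 = 3^(3 + 1) + 3 (b=3); 3→4: 4^(4 + 1) + 4 = 1028; 1028−1 = 1027
i=2: 1027 = 4^(4 + 1) + 3 (b=4); 4→5: 5^(5 + 1) + 3 = 15628; 15628−1 = 15627

279938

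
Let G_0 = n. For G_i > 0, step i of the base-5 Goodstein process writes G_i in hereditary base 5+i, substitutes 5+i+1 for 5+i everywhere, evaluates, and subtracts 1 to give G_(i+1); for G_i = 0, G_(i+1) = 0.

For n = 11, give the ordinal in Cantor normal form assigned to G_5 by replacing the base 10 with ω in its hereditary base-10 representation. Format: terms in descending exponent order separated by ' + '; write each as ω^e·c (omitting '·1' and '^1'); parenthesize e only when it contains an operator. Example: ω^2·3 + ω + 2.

ω + 3

11 —HB5→ 2·5 + 1 —bump→ 2·6 + 1 = 13 —(−1)→ 12
12 —HB6→ 2·6 —bump→ 2·7 = 14 —(−1)→ 13
13 —HB7→ 7 + 6 —bump→ 8 + 6 = 14 —(−1)→ 13
13 —HB8→ 8 + 5 —bump→ 9 + 5 = 14 —(−1)→ 13
13 —HB9→ 9 + 4 —bump→ 10 + 4 = 14 —(−1)→ 13
13 —HB10→ 10 + 3 —bump→ 11 + 3 = 14 —(−1)→ 13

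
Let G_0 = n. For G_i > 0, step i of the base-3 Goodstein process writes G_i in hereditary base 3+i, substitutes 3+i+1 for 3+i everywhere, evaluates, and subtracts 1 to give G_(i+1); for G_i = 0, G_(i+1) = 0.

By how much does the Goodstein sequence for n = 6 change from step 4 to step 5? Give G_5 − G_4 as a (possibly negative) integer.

base 3: 6 = 2·3; at 4: 2·4 = 8; next = 7
base 4: 7 = 4 + 3; at 5: 5 + 3 = 8; next = 7
base 5: 7 = 5 + 2; at 6: 6 + 2 = 8; next = 7
base 6: 7 = 6 + 1; at 7: 7 + 1 = 8; next = 7
base 7: 7 = 7; at 8: 8 = 8; next = 7

0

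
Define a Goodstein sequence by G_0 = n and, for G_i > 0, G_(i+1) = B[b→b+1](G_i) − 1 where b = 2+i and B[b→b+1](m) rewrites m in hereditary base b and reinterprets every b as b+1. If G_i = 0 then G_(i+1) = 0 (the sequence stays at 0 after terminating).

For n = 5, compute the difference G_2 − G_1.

228

base 2: 5 = 2^2 + 1; at 3: 3^3 + 1 = 28; next = 27
base 3: 27 = 3^3; at 4: 4^4 = 256; next = 255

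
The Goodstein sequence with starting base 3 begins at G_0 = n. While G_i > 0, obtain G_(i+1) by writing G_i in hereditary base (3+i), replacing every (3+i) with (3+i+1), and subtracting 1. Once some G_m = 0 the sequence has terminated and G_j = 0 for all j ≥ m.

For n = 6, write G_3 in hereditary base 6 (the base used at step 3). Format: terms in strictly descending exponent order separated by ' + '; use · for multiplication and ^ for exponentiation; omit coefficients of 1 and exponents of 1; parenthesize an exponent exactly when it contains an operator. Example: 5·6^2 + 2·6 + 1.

6 + 1

G_0 = 6. HB_3(6) = 2·3. Bump = 8. G_1 = 7.
G_1 = 7. HB_4(7) = 4 + 3. Bump = 8. G_2 = 7.
G_2 = 7. HB_5(7) = 5 + 2. Bump = 8. G_3 = 7.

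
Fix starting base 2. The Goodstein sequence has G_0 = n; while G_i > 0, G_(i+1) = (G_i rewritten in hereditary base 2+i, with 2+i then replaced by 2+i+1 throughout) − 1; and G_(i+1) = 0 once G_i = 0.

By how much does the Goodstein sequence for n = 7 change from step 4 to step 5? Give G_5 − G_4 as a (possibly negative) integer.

776886

[0] 7 ≡ 2^2 + 2 + 1 (base 2). Lift 3: 31. −1: 30.
[1] 30 ≡ 3^3 + 3 (base 3). Lift 4: 260. −1: 259.
[2] 259 ≡ 4^4 + 3 (base 4). Lift 5: 3128. −1: 3127.
[3] 3127 ≡ 5^5 + 2 (base 5). Lift 6: 46658. −1: 46657.
[4] 46657 ≡ 6^6 + 1 (base 6). Lift 7: 823544. −1: 823543.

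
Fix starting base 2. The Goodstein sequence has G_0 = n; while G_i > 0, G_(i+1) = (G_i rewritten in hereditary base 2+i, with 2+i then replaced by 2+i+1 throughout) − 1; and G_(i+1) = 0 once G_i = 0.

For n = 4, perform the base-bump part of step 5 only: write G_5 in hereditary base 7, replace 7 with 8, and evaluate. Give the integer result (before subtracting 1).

140

G_0 = 4. HB_2(4) = 2^2. Bump = 27. G_1 = 26.
G_1 = 26. HB_3(26) = 2·3^2 + 2·3 + 2. Bump = 42. G_2 = 41.
G_2 = 41. HB_4(41) = 2·4^2 + 2·4 + 1. Bump = 61. G_3 = 60.
G_3 = 60. HB_5(60) = 2·5^2 + 2·5. Bump = 84. G_4 = 83.
G_4 = 83. HB_6(83) = 2·6^2 + 6 + 5. Bump = 110. G_5 = 109.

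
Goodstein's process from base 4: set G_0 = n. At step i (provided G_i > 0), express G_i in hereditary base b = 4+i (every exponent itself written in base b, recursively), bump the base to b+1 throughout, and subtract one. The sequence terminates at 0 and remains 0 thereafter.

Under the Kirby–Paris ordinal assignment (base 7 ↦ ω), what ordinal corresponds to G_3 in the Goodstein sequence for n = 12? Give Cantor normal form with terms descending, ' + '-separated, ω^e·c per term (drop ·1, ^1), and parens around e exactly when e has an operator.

ω·2 + 2

base 4: 12 = 3·4; at 5: 3·5 = 15; next = 14
base 5: 14 = 2·5 + 4; at 6: 2·6 + 4 = 16; next = 15
base 6: 15 = 2·6 + 3; at 7: 2·7 + 3 = 17; next = 16
base 7: 16 = 2·7 + 2; at 8: 2·8 + 2 = 18; next = 17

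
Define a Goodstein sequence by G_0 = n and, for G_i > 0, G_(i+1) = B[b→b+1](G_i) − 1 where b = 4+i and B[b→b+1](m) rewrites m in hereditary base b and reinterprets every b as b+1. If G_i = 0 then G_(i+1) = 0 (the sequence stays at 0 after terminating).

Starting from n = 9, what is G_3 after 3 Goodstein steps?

11

(0) 9|_4 = 2·4 + 1 ↦ 2·5 + 1|_5 = 11 ⇒ 10
(1) 10|_5 = 2·5 ↦ 2·6|_6 = 12 ⇒ 11
(2) 11|_6 = 6 + 5 ↦ 7 + 5|_7 = 12 ⇒ 11
(3) 11|_7 = 7 + 4 ↦ 8 + 4|_8 = 12 ⇒ 11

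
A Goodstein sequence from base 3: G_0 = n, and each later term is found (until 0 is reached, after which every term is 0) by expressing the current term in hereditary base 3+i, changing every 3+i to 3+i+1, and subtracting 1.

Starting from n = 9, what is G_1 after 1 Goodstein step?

(0) 9|_3 = 3^2 ↦ 4^2|_4 = 16 ⇒ 15
(1) 15|_4 = 3·4 + 3 ↦ 3·5 + 3|_5 = 18 ⇒ 17

15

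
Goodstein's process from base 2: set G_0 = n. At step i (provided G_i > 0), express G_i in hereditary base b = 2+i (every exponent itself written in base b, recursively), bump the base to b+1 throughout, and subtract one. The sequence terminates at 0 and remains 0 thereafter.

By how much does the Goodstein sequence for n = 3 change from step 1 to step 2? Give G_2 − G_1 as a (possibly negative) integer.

step 0: 3 = 2 + 1; sub 3 for 2: 3 + 1; = 4; G_1 = 4−1 = 3
step 1: 3 = 3; sub 4 for 3: 4; = 4; G_2 = 4−1 = 3

0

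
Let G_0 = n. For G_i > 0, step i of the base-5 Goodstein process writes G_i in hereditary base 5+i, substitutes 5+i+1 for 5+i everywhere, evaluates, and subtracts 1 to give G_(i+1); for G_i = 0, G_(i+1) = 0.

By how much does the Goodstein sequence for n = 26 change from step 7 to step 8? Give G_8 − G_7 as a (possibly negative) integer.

5

base 5: 26 = 5^2 + 1; at 6: 6^2 + 1 = 37; next = 36
base 6: 36 = 6^2; at 7: 7^2 = 49; next = 48
base 7: 48 = 6·7 + 6; at 8: 6·8 + 6 = 54; next = 53
base 8: 53 = 6·8 + 5; at 9: 6·9 + 5 = 59; next = 58
base 9: 58 = 6·9 + 4; at 10: 6·10 + 4 = 64; next = 63
base 10: 63 = 6·10 + 3; at 11: 6·11 + 3 = 69; next = 68
base 11: 68 = 6·11 + 2; at 12: 6·12 + 2 = 74; next = 73
base 12: 73 = 6·12 + 1; at 13: 6·13 + 1 = 79; next = 78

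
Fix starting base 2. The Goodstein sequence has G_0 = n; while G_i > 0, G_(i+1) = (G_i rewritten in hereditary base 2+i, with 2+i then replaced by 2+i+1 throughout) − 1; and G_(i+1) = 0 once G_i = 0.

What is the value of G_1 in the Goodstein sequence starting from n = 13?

[0] 13 ≡ 2^(2 + 1) + 2^2 + 1 (base 2). Lift 3: 109. −1: 108.
[1] 108 ≡ 3^(3 + 1) + 3^3 (base 3). Lift 4: 1280. −1: 1279.

108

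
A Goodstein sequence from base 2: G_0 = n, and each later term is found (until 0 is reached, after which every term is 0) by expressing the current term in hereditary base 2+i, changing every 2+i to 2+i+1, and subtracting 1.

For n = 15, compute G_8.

100077777775

i=0: 15 = 2^(2 + 1) + 2^2 + 2 + 1 (b=2); 2→3: 3^(3 + 1) + 3^3 + 3 + 1 = 112; 112−1 = 111
i=1: 111 = 3^(3 + 1) + 3^3 + 3 (b=3); 3→4: 4^(4 + 1) + 4^4 + 4 = 1284; 1284−1 = 1283
i=2: 1283 = 4^(4 + 1) + 4^4 + 3 (b=4); 4→5: 5^(5 + 1) + 5^5 + 3 = 18753; 18753−1 = 18752
i=3: 18752 = 5^(5 + 1) + 5^5 + 2 (b=5); 5→6: 6^(6 + 1) + 6^6 + 2 = 326594; 326594−1 = 326593
i=4: 326593 = 6^(6 + 1) + 6^6 + 1 (b=6); 6→7: 7^(7 + 1) + 7^7 + 1 = 6588345; 6588345−1 = 6588344
i=5: 6588344 = 7^(7 + 1) + 7^7 (b=7); 7→8: 8^(8 + 1) + 8^8 = 150994944; 150994944−1 = 150994943
i=6: 150994943 = 8^(8 + 1) + 7·8^7 + 7·8^6 + 7·8^5 + 7·8^4 + 7·8^3 + 7·8^2 + 7·8 + 7 (b=8); 8→9: 9^(9 + 1) + 7·9^7 + 7·9^6 + 7·9^5 + 7·9^4 + 7·9^3 + 7·9^2 + 7·9 + 7 = 3524450281; 3524450281−1 = 3524450280
i=7: 3524450280 = 9^(9 + 1) + 7·9^7 + 7·9^6 + 7·9^5 + 7·9^4 + 7·9^3 + 7·9^2 + 7·9 + 6 (b=9); 9→10: 10^(10 + 1) + 7·10^7 + 7·10^6 + 7·10^5 + 7·10^4 + 7·10^3 + 7·10^2 + 7·10 + 6 = 100077777776; 100077777776−1 = 100077777775
i=8: 100077777775 = 10^(10 + 1) + 7·10^7 + 7·10^6 + 7·10^5 + 7·10^4 + 7·10^3 + 7·10^2 + 7·10 + 5 (b=10); 10→11: 11^(11 + 1) + 7·11^7 + 7·11^6 + 7·11^5 + 7·11^4 + 7·11^3 + 7·11^2 + 7·11 + 5 = 3138578427935; 3138578427935−1 = 3138578427934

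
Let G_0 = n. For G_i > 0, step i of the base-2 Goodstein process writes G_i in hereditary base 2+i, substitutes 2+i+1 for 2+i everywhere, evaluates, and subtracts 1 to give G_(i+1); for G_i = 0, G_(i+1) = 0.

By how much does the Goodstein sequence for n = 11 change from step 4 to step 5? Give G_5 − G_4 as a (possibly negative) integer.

5484864

11 —HB2→ 2^(2 + 1) + 2 + 1 —bump→ 3^(3 + 1) + 3 + 1 = 85 —(−1)→ 84
84 —HB3→ 3^(3 + 1) + 3 —bump→ 4^(4 + 1) + 4 = 1028 —(−1)→ 1027
1027 —HB4→ 4^(4 + 1) + 3 —bump→ 5^(5 + 1) + 3 = 15628 —(−1)→ 15627
15627 —HB5→ 5^(5 + 1) + 2 —bump→ 6^(6 + 1) + 2 = 279938 —(−1)→ 279937
279937 —HB6→ 6^(6 + 1) + 1 —bump→ 7^(7 + 1) + 1 = 5764802 —(−1)→ 5764801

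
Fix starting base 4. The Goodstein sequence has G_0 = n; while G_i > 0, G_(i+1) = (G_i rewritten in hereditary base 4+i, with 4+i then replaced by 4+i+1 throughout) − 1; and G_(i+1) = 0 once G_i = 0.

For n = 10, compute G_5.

13

(0) 10|_4 = 2·4 + 2 ↦ 2·5 + 2|_5 = 12 ⇒ 11
(1) 11|_5 = 2·5 + 1 ↦ 2·6 + 1|_6 = 13 ⇒ 12
(2) 12|_6 = 2·6 ↦ 2·7|_7 = 14 ⇒ 13
(3) 13|_7 = 7 + 6 ↦ 8 + 6|_8 = 14 ⇒ 13
(4) 13|_8 = 8 + 5 ↦ 9 + 5|_9 = 14 ⇒ 13
(5) 13|_9 = 9 + 4 ↦ 10 + 4|_10 = 14 ⇒ 13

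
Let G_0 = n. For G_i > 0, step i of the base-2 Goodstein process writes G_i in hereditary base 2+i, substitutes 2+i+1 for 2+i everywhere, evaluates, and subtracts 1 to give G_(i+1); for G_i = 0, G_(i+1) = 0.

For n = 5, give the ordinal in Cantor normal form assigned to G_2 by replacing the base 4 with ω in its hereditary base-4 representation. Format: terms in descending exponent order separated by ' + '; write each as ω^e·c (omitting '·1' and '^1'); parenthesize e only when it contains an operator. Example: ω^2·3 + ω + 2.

ω^3·3 + ω^2·3 + ω·3 + 3

G_0 = 5. HB_2(5) = 2^2 + 1. Bump = 28. G_1 = 27.
G_1 = 27. HB_3(27) = 3^3. Bump = 256. G_2 = 255.
G_2 = 255. HB_4(255) = 3·4^3 + 3·4^2 + 3·4 + 3. Bump = 468. G_3 = 467.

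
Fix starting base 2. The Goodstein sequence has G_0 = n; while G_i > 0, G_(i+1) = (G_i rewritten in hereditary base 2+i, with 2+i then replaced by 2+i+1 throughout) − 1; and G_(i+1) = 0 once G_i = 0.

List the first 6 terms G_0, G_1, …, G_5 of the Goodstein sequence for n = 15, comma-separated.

15, 111, 1283, 18752, 326593, 6588344

G_0 = 15. HB_2(15) = 2^(2 + 1) + 2^2 + 2 + 1. Bump = 112. G_1 = 111.
G_1 = 111. HB_3(111) = 3^(3 + 1) + 3^3 + 3. Bump = 1284. G_2 = 1283.
G_2 = 1283. HB_4(1283) = 4^(4 + 1) + 4^4 + 3. Bump = 18753. G_3 = 18752.
G_3 = 18752. HB_5(18752) = 5^(5 + 1) + 5^5 + 2. Bump = 326594. G_4 = 326593.
G_4 = 326593. HB_6(326593) = 6^(6 + 1) + 6^6 + 1. Bump = 6588345. G_5 = 6588344.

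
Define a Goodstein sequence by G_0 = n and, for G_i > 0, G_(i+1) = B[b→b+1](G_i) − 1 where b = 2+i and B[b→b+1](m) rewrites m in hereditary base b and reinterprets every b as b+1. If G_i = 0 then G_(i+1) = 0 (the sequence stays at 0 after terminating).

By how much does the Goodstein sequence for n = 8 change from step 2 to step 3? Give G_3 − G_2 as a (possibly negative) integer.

5757

step 0: 8 = 2^(2 + 1); sub 3 for 2: 3^(3 + 1); = 81; G_1 = 81−1 = 80
step 1: 80 = 2·3^3 + 2·3^2 + 2·3 + 2; sub 4 for 3: 2·4^4 + 2·4^2 + 2·4 + 2; = 554; G_2 = 554−1 = 553
step 2: 553 = 2·4^4 + 2·4^2 + 2·4 + 1; sub 5 for 4: 2·5^5 + 2·5^2 + 2·5 + 1; = 6311; G_3 = 6311−1 = 6310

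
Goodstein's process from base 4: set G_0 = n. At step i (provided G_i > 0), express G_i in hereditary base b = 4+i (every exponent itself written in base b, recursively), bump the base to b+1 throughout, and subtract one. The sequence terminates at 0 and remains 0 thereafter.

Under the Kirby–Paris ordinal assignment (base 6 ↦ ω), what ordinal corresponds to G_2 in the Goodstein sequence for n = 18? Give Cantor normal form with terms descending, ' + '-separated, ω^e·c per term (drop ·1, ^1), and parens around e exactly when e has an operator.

ω^2

step 0: 18 = 4^2 + 2; sub 5 for 4: 5^2 + 2; = 27; G_1 = 27−1 = 26
step 1: 26 = 5^2 + 1; sub 6 for 5: 6^2 + 1; = 37; G_2 = 37−1 = 36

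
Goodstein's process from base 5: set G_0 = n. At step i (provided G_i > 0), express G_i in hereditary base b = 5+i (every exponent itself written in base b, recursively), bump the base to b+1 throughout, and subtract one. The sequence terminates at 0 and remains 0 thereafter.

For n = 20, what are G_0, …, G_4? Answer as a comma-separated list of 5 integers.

20 —HB5→ 4·5 —bump→ 4·6 = 24 —(−1)→ 23
23 —HB6→ 3·6 + 5 —bump→ 3·7 + 5 = 26 —(−1)→ 25
25 —HB7→ 3·7 + 4 —bump→ 3·8 + 4 = 28 —(−1)→ 27
27 —HB8→ 3·8 + 3 —bump→ 3·9 + 3 = 30 —(−1)→ 29

20, 23, 25, 27, 29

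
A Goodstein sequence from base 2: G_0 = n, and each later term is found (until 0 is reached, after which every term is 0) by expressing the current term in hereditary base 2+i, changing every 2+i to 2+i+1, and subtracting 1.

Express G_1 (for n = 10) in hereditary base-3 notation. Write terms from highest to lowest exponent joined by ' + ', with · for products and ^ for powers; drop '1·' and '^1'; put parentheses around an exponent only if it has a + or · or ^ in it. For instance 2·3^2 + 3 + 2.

3^(3 + 1) + 2

step 0: 10 = 2^(2 + 1) + 2; sub 3 for 2: 3^(3 + 1) + 3; = 84; G_1 = 84−1 = 83
step 1: 83 = 3^(3 + 1) + 2; sub 4 for 3: 4^(4 + 1) + 2; = 1026; G_2 = 1026−1 = 1025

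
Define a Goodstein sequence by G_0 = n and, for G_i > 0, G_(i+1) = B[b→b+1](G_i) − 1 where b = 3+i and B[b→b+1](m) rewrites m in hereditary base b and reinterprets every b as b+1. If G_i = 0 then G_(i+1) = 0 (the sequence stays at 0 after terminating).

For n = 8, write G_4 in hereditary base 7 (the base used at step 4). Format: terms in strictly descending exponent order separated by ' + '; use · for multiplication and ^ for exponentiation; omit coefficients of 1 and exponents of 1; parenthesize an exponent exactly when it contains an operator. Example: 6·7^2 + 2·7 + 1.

7 + 4

G_0 = 8. HB_3(8) = 2·3 + 2. Bump = 10. G_1 = 9.
G_1 = 9. HB_4(9) = 2·4 + 1. Bump = 11. G_2 = 10.
G_2 = 10. HB_5(10) = 2·5. Bump = 12. G_3 = 11.
G_3 = 11. HB_6(11) = 6 + 5. Bump = 12. G_4 = 11.
G_4 = 11. HB_7(11) = 7 + 4. Bump = 12. G_5 = 11.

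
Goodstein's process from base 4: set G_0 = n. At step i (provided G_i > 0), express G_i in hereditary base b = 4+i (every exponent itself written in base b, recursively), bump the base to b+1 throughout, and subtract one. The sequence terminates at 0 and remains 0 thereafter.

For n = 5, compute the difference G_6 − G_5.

-1

G_0 = 5. HB_4(5) = 4 + 1. Bump = 6. G_1 = 5.
G_1 = 5. HB_5(5) = 5. Bump = 6. G_2 = 5.
G_2 = 5. HB_6(5) = 5. Bump = 5. G_3 = 4.
G_3 = 4. HB_7(4) = 4. Bump = 4. G_4 = 3.
G_4 = 3. HB_8(3) = 3. Bump = 3. G_5 = 2.
G_5 = 2. HB_9(2) = 2. Bump = 2. G_6 = 1.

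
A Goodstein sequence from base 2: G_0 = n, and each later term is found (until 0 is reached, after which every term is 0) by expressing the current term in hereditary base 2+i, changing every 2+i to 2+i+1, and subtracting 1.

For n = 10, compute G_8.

G_0=10  [base 2] 2^(2 + 1) + 2  →[2↦3]→  3^(3 + 1) + 3 = 84  −1 ⇒ G_1=83
G_1=83  [base 3] 3^(3 + 1) + 2  →[3↦4]→  4^(4 + 1) + 2 = 1026  −1 ⇒ G_2=1025
G_2=1025  [base 4] 4^(4 + 1) + 1  →[4↦5]→  5^(5 + 1) + 1 = 15626  −1 ⇒ G_3=15625
G_3=15625  [base 5] 5^(5 + 1)  →[5↦6]→  6^(6 + 1) = 279936  −1 ⇒ G_4=279935
G_4=279935  [base 6] 5·6^6 + 5·6^5 + 5·6^4 + 5·6^3 + 5·6^2 + 5·6 + 5  →[6↦7]→  5·7^7 + 5·7^5 + 5·7^4 + 5·7^3 + 5·7^2 + 5·7 + 5 = 4215755  −1 ⇒ G_5=4215754
G_5=4215754  [base 7] 5·7^7 + 5·7^5 + 5·7^4 + 5·7^3 + 5·7^2 + 5·7 + 4  →[7↦8]→  5·8^8 + 5·8^5 + 5·8^4 + 5·8^3 + 5·8^2 + 5·8 + 4 = 84073324  −1 ⇒ G_6=84073323
G_6=84073323  [base 8] 5·8^8 + 5·8^5 + 5·8^4 + 5·8^3 + 5·8^2 + 5·8 + 3  →[8↦9]→  5·9^9 + 5·9^5 + 5·9^4 + 5·9^3 + 5·9^2 + 5·9 + 3 = 1937434593  −1 ⇒ G_7=1937434592
G_7=1937434592  [base 9] 5·9^9 + 5·9^5 + 5·9^4 + 5·9^3 + 5·9^2 + 5·9 + 2  →[9↦10]→  5·10^10 + 5·10^5 + 5·10^4 + 5·10^3 + 5·10^2 + 5·10 + 2 = 50000555552  −1 ⇒ G_8=50000555551
G_8=50000555551  [base 10] 5·10^10 + 5·10^5 + 5·10^4 + 5·10^3 + 5·10^2 + 5·10 + 1  →[10↦11]→  5·11^11 + 5·11^5 + 5·11^4 + 5·11^3 + 5·11^2 + 5·11 + 1 = 1426559238831  −1 ⇒ G_9=1426559238830

50000555551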